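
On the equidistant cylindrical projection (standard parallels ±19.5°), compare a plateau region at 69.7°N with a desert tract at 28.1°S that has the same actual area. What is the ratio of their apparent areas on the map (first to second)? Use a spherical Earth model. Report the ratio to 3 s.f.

With standard parallel φ₀ = 19.5°, the equirectangular projection gives x = Rλ cos φ₀, y = Rφ, so h = 1 and k = cos 19.5° / cos φ.
Areal scale at 69.7°: h·k = 1.000 × 2.717 = 2.717.
Areal scale at 28.1°: h·k = 1.000 × 1.069 = 1.069.
Ratio = 2.717/1.069 ≈ 2.54.

2.54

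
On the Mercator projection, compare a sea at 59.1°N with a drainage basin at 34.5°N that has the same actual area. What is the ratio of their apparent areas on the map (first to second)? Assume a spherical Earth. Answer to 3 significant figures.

2.58

Mercator areal scale is sec²φ.
At 59.1°: sec²(59.1°) = 1/0.5135² = 3.792.
At 34.5°: sec²(34.5°) = 1/0.8241² = 1.472.
Ratio = 3.792/1.472 = cos²(34.5°)/cos²(59.1°) ≈ 2.58.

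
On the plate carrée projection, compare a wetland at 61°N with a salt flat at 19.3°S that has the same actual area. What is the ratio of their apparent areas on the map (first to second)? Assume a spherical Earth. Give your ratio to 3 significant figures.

1.95

Plate carrée maps x = Rλ, y = Rφ. The meridian scale is h = 1 and the parallel scale is k = 1/cos φ = sec φ.
Areal scale at 61°: h·k = 1.000 × 2.063 = 2.063.
Areal scale at 19.3°: h·k = 1.000 × 1.060 = 1.060.
Ratio = 2.063/1.060 ≈ 1.95.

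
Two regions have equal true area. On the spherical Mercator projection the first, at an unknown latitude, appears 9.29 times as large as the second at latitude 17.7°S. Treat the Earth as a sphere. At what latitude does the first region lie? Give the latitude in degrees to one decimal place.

Mercator areal scale is sec²φ, so apparent-area ratio = sec²φ₁ / sec²φ₂ = cos²φ₂ / cos²φ₁.
cos²φ₂ / cos²φ₁ = 9.29  ⇒  cos φ₁ = cos 17.7° / √9.29 = 0.9527/3.048 = 0.3126.
φ₁ = arccos(0.3126) ≈ 71.8°.

71.8°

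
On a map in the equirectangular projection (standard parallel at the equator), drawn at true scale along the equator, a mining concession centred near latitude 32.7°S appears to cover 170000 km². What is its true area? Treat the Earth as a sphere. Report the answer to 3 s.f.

For the equirectangular projection with φ₀ = 0 (plate carrée), h = 1 along meridians and k = sec φ along parallels.
Areal scale = h·k = 1 × sec φ; at 32.7°, h = 1.000, k = 1.188, so h·k = 1.188.
True area = apparent / (areal scale) = 170000 / 1.188 ≈ 143000 km².

143000 km²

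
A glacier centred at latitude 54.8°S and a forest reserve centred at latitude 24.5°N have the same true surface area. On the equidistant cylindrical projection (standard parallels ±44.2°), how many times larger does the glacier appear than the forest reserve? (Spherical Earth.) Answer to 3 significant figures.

1.58

The equidistant cylindrical projection with φ₀ = 44.2° has h = 1 (meridians true) and k = cos φ₀ / cos φ along parallels.
Areal scale at 54.8°: h·k = 1.000 × 1.244 = 1.244.
Areal scale at 24.5°: h·k = 1.000 × 0.7878 = 0.7878.
Ratio = 1.244/0.7878 ≈ 1.58.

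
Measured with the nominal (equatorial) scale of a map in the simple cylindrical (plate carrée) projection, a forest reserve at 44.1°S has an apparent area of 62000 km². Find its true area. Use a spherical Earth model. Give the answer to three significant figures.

Plate carrée maps x = Rλ, y = Rφ. The meridian scale is h = 1 and the parallel scale is k = 1/cos φ = sec φ.
Areal scale = h·k = 1 × sec φ; at 44.1°, h = 1.000, k = 1.393, so h·k = 1.393.
True area = apparent / (areal scale) = 62000 / 1.393 ≈ 44500 km².

44500 km²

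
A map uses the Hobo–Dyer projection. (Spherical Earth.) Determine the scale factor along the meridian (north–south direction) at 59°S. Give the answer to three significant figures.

The Hobo–Dyer projection is cylindrical equal-area with φ₀ = 37.5°. A cylindrical equal-area projection with standard parallel φ₀ has meridian scale h = cos φ / cos φ₀ and parallel scale k = cos φ₀ / cos φ (so areas are preserved, h·k = 1).
h = cos 59° / cos 37.5° = 0.5150/0.7934 = 0.6492.

0.649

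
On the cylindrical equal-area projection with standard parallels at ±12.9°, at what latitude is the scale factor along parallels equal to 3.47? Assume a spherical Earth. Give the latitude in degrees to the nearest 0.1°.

73.7°

A cylindrical equal-area projection with standard parallel φ₀ has meridian scale h = cos φ / cos φ₀ and parallel scale k = cos φ₀ / cos φ (so areas are preserved, h·k = 1).
k = cos φ₀ / cos φ = 3.47  ⇒  cos φ = cos 12.9° / 3.47 = 0.2809.
φ = arccos(0.2809) ≈ 73.7°.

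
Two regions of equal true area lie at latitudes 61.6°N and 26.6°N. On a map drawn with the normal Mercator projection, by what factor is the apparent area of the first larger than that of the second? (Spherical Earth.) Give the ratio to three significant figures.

On Mercator, area is exaggerated by sec²φ = 1/cos²φ.
At 61.6°: sec²(61.6°) = 1/0.4756² = 4.421.
At 26.6°: sec²(26.6°) = 1/0.8942² = 1.251.
Ratio = 4.421/1.251 = cos²(26.6°)/cos²(61.6°) ≈ 3.53.

3.53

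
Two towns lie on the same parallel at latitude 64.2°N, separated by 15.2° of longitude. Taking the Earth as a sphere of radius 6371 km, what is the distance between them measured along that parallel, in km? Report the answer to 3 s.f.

Arc length along a parallel = R cos φ · Δλ (with Δλ in radians).
= 6371 × cos 64.2° × (15.2° × π/180) = 6371 × 0.4352 × 0.2653 ≈ 736 km.

736 km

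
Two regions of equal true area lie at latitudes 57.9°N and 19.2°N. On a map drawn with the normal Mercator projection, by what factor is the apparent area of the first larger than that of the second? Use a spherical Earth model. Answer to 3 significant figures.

3.16

On Mercator, area is exaggerated by sec²φ = 1/cos²φ.
At 57.9°: sec²(57.9°) = 1/0.5314² = 3.541.
At 19.2°: sec²(19.2°) = 1/0.9444² = 1.121.
Ratio = 3.541/1.121 = cos²(19.2°)/cos²(57.9°) ≈ 3.16.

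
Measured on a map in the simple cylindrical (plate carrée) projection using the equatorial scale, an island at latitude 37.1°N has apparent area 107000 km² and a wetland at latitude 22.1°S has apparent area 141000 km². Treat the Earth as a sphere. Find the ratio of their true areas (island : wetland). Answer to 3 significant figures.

On the plate carrée, areal scale = h·k = 1 × sec φ, so true area = apparent × cos φ.
True area of island: 107000 × cos(37.1°) = 107000 × 0.7976 = 85340 km².
True area of wetland: 141000 × cos(22.1°) = 141000 × 0.9265 = 130600 km².
Ratio = 85340 / 130600 ≈ 0.653.

0.653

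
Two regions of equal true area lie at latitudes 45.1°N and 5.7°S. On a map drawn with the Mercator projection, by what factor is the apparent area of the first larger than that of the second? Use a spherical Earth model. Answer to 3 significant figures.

Mercator areal scale is sec²φ.
At 45.1°: sec²(45.1°) = 1/0.7059² = 2.007.
At 5.7°: sec²(5.7°) = 1/0.9951² = 1.010.
Ratio = 2.007/1.010 = cos²(5.7°)/cos²(45.1°) ≈ 1.99.

1.99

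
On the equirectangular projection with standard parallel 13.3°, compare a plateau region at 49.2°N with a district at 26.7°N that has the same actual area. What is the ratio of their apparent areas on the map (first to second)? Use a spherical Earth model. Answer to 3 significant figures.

The equidistant cylindrical projection with φ₀ = 13.3° has h = 1 (meridians true) and k = cos φ₀ / cos φ along parallels.
Areal scale at 49.2°: h·k = 1.000 × 1.489 = 1.489.
Areal scale at 26.7°: h·k = 1.000 × 1.089 = 1.089.
Ratio = 1.489/1.089 ≈ 1.37.

1.37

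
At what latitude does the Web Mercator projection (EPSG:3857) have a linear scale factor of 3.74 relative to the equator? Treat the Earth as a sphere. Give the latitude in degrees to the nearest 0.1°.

74.5°

Mercator scale is k = sec φ = 1/cos φ.
1/cos φ = 3.74  ⇒  cos φ = 0.2674  ⇒  φ = arccos(0.2674) ≈ 74.5°.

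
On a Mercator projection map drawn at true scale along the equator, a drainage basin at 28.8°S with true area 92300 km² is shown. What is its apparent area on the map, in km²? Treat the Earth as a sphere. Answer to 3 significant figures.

120000 km²

Mercator is conformal, so the point scale is isotropic: h = k = sec φ = 1/cos φ.
Areal scale = k² = sec²φ = 1/cos²(28.8°) = 1/0.8763² = 1.302.
Apparent area = 92300 × 1.302 ≈ 120000 km².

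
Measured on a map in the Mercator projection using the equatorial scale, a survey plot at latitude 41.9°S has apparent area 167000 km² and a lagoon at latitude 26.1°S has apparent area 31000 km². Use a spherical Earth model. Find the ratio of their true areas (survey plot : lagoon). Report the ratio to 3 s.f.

3.70

Since Mercator area scale is 1/cos²φ, the true area equals the apparent area multiplied by cos²φ.
True area of survey plot: 167000 × cos²(41.9°) = 167000 × 0.5540 = 92520 km².
True area of lagoon: 31000 × cos²(26.1°) = 31000 × 0.8065 = 25000 km².
Ratio = 92520 / 25000 ≈ 3.70.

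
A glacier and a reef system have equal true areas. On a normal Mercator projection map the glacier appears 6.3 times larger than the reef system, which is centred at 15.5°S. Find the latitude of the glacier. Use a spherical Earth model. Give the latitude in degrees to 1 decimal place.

Mercator areal scale is sec²φ, so apparent-area ratio = sec²φ₁ / sec²φ₂ = cos²φ₂ / cos²φ₁.
cos²φ₂ / cos²φ₁ = 6.3  ⇒  cos φ₁ = cos 15.5° / √6.3 = 0.9636/2.510 = 0.3839.
φ₁ = arccos(0.3839) ≈ 67.4°.

67.4°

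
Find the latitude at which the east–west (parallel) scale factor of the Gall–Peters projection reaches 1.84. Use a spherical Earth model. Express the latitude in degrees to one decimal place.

67.4°

The Gall–Peters projection is cylindrical equal-area with φ₀ = 45°. Cylindrical equal-area (φ₀ = 45°): h = cos φ / cos 45° along meridians, k = cos 45° / cos φ along parallels; h·k = 1.
k = cos φ₀ / cos φ = 1.84  ⇒  cos φ = cos 45° / 1.84 = 0.3843.
φ = arccos(0.3843) ≈ 67.4°.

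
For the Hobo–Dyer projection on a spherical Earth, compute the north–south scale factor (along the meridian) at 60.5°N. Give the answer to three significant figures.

The Hobo–Dyer projection is cylindrical equal-area with φ₀ = 37.5°. Cylindrical equal-area (φ₀ = 37.5°): h = cos φ / cos 37.5° along meridians, k = cos 37.5° / cos φ along parallels; h·k = 1.
h = cos 60.5° / cos 37.5° = 0.4924/0.7934 = 0.6207.

0.621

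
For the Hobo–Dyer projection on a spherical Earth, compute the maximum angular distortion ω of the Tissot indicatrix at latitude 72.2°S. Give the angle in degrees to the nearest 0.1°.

Hobo–Dyer is a cylindrical equal-area projection with standard parallels at ±37.5°. Cylindrical equal-area (φ₀ = 37.5°): h = cos φ / cos 37.5° along meridians, k = cos 37.5° / cos φ along parallels; h·k = 1.
At 72.2°: h = 0.3853, k = 2.595; principal scales a = 2.595, b = 0.3853.
sin(ω/2) = (a − b)/(a + b) = 2.210/2.981 = 0.7414, so ω = 2 arcsin(0.7414) ≈ 95.7°.

95.7°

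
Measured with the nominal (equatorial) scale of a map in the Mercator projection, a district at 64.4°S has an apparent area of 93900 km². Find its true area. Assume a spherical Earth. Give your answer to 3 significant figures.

17500 km²

For Mercator, h = k = sec φ (a conformal cylindrical projection has a single point scale, 1/cos φ).
Areal scale = k² = sec²φ = 1/cos²(64.4°) = 1/0.4321² = 5.356.
True area = apparent / (areal scale) = 93900 / 5.356 ≈ 17500 km².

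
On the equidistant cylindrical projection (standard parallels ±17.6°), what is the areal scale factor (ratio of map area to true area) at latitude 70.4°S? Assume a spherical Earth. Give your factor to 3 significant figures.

2.84

In the equirectangular projection with standard parallel φ₀ = 17.6° (x = Rλ cos φ₀, y = Rφ), meridians are true-scale (h = 1) and the parallel scale is k = cos φ₀ / cos φ.
Areal scale = h·k = 1 × cos φ₀ / cos φ; at 70.4°, h = 1.000, k = 2.842, so h·k = 2.842.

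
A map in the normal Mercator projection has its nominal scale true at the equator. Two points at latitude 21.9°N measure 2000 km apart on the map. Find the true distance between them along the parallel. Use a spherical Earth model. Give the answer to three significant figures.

1860 km

Mercator is conformal, so the point scale is isotropic: h = k = sec φ = 1/cos φ.
Along the parallel at 21.9°, map distances are exaggerated by k = sec 21.9° = 1.078.
True distance = 2000 / 1.078 = 2000 × cos 21.9° ≈ 1860 km.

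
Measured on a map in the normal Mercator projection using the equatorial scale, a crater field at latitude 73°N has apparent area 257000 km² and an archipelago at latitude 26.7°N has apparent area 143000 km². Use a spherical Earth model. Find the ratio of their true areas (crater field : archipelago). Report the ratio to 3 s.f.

Since Mercator area scale is 1/cos²φ, the true area equals the apparent area multiplied by cos²φ.
True area of crater field: 257000 × cos²(73°) = 257000 × 0.08548 = 21970 km².
True area of archipelago: 143000 × cos²(26.7°) = 143000 × 0.7981 = 114100 km².
Ratio = 21970 / 114100 ≈ 0.192.

0.192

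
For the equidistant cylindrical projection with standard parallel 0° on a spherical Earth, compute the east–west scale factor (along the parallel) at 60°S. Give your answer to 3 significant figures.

Plate carrée maps x = Rλ, y = Rφ. The meridian scale is h = 1 and the parallel scale is k = 1/cos φ = sec φ.
k = 1/cos 60° = 1/0.5000 = 2.000.

2.00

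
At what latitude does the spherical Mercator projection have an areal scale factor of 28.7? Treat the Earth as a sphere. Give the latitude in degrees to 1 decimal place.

79.2°

Mercator areal scale is sec²φ.
sec²φ = 28.7  ⇒  cos²φ = 0.03484  ⇒  cos φ = 0.1867.
φ = arccos(0.1867) ≈ 79.2°.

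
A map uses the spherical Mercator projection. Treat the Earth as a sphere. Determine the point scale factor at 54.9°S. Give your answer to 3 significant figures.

1.74

For Mercator, h = k = sec φ (a conformal cylindrical projection has a single point scale, 1/cos φ).
k = 1/cos 54.9° = 1/0.5750 = 1.739.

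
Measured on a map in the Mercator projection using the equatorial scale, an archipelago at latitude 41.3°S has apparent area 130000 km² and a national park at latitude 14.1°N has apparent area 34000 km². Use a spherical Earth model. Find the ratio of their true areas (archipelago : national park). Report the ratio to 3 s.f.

Mercator's areal exaggeration is sec²φ; hence true area = (apparent area) · cos²φ.
True area of archipelago: 130000 × cos²(41.3°) = 130000 × 0.5644 = 73370 km².
True area of national park: 34000 × cos²(14.1°) = 34000 × 0.9407 = 31980 km².
Ratio = 73370 / 31980 ≈ 2.29.

2.29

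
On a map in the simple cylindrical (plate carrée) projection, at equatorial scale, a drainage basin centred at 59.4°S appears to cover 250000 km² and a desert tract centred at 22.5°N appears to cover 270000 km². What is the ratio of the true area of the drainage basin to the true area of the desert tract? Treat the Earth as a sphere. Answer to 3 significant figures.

Plate carrée has h = 1 and k = sec φ, giving areal scale sec φ; true area = (apparent area) · cos φ.
True area of drainage basin: 250000 × cos(59.4°) = 250000 × 0.5090 = 127300 km².
True area of desert tract: 270000 × cos(22.5°) = 270000 × 0.9239 = 249400 km².
Ratio = 127300 / 249400 ≈ 0.510.

0.510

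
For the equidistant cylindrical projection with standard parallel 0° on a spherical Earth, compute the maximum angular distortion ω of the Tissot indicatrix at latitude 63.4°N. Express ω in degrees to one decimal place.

For the equirectangular projection with φ₀ = 0 (plate carrée), h = 1 along meridians and k = sec φ along parallels.
At 63.4°: h = 1.000, k = 2.233; principal scales a = 2.233, b = 1.000.
sin(ω/2) = (a − b)/(a + b) = 1.233/3.233 = 0.3814, so ω = 2 arcsin(0.3814) ≈ 44.8°.

44.8°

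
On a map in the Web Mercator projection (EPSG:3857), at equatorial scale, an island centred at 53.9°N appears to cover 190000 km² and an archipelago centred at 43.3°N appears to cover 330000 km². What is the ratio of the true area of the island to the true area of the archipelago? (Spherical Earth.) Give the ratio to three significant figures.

Since Mercator area scale is 1/cos²φ, the true area equals the apparent area multiplied by cos²φ.
True area of island: 190000 × cos²(53.9°) = 190000 × 0.3472 = 65960 km².
True area of archipelago: 330000 × cos²(43.3°) = 330000 × 0.5297 = 174800 km².
Ratio = 65960 / 174800 ≈ 0.377.

0.377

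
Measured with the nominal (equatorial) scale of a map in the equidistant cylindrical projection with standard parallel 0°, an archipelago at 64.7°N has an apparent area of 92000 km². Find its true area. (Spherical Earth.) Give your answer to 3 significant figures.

In the plate carrée (x = Rλ, y = Rφ), meridians are true-scale (h = 1) and parallels are stretched by k = sec φ.
Areal scale = h·k = 1 × sec φ; at 64.7°, h = 1.000, k = 2.340, so h·k = 2.340.
True area = apparent / (areal scale) = 92000 / 2.340 ≈ 39300 km².

39300 km²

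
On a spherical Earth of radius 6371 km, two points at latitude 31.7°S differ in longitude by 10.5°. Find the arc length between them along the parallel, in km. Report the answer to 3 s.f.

Arc length along a parallel = R cos φ · Δλ (with Δλ in radians).
= 6371 × cos 31.7° × (10.5° × π/180) = 6371 × 0.8508 × 0.1833 ≈ 993 km.

993 km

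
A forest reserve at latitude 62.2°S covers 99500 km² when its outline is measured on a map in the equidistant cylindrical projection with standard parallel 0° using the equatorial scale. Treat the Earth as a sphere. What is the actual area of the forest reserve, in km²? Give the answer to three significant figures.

46400 km²

In the plate carrée (x = Rλ, y = Rφ), meridians are true-scale (h = 1) and parallels are stretched by k = sec φ.
Areal scale = h·k = 1 × sec φ; at 62.2°, h = 1.000, k = 2.144, so h·k = 2.144.
True area = apparent / (areal scale) = 99500 / 2.144 ≈ 46400 km².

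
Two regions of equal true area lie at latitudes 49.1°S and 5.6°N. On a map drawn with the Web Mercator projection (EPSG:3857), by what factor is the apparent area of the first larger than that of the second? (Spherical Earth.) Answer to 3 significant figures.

Mercator is conformal with k = sec φ, so areal scale = k² = sec²φ.
At 49.1°: sec²(49.1°) = 1/0.6547² = 2.333.
At 5.6°: sec²(5.6°) = 1/0.9952² = 1.010.
Ratio = 2.333/1.010 = cos²(5.6°)/cos²(49.1°) ≈ 2.31.

2.31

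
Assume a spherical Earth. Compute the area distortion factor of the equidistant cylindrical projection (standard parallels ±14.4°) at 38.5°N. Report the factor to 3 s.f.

1.24

The equidistant cylindrical projection with φ₀ = 14.4° has h = 1 (meridians true) and k = cos φ₀ / cos φ along parallels.
Areal scale = h·k = 1 × cos φ₀ / cos φ; at 38.5°, h = 1.000, k = 1.238, so h·k = 1.238.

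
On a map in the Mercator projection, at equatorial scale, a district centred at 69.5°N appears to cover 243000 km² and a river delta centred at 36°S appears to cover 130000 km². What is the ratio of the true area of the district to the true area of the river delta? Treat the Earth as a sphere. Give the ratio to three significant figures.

On Mercator the areal scale is sec²φ, so true area = apparent × cos²φ.
True area of district: 243000 × cos²(69.5°) = 243000 × 0.1226 = 29800 km².
True area of river delta: 130000 × cos²(36°) = 130000 × 0.6545 = 85090 km².
Ratio = 29800 / 85090 ≈ 0.350.

0.350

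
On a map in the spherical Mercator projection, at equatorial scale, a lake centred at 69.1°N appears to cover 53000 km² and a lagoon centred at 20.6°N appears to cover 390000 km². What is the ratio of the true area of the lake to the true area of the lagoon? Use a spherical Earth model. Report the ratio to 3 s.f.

Since Mercator area scale is 1/cos²φ, the true area equals the apparent area multiplied by cos²φ.
True area of lake: 53000 × cos²(69.1°) = 53000 × 0.1273 = 6745 km².
True area of lagoon: 390000 × cos²(20.6°) = 390000 × 0.8762 = 341700 km².
Ratio = 6745 / 341700 ≈ 0.0197.

0.0197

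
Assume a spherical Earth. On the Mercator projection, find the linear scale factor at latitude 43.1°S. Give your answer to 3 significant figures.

The Mercator projection is conformal; its linear scale factor is the same in every direction and equals sec φ = 1/cos φ.
k = 1/cos 43.1° = 1/0.7302 = 1.370.

1.37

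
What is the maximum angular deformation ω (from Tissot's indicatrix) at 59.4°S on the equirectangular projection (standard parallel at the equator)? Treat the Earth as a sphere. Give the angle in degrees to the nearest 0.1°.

38.0°

For the equirectangular projection with φ₀ = 0 (plate carrée), h = 1 along meridians and k = sec φ along parallels.
At 59.4°: h = 1.000, k = 1.964; principal scales a = 1.964, b = 1.000.
sin(ω/2) = (a − b)/(a + b) = 0.9645/2.964 = 0.3253, so ω = 2 arcsin(0.3253) ≈ 38.0°.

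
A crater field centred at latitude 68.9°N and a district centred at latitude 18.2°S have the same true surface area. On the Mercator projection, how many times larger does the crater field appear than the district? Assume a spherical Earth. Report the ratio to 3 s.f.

6.96

Mercator is conformal with k = sec φ, so areal scale = k² = sec²φ.
At 68.9°: sec²(68.9°) = 1/0.3600² = 7.716.
At 18.2°: sec²(18.2°) = 1/0.9500² = 1.108.
Ratio = 7.716/1.108 = cos²(18.2°)/cos²(68.9°) ≈ 6.96.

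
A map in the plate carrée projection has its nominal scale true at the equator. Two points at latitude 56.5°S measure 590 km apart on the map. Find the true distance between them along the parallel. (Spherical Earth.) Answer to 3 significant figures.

Plate carrée maps x = Rλ, y = Rφ. The meridian scale is h = 1 and the parallel scale is k = 1/cos φ = sec φ.
Along the parallel at 56.5°, map distances are exaggerated by k = sec 56.5° = 1.812.
True distance = 590 / 1.812 = 590 × cos 56.5° ≈ 326 km.

326 km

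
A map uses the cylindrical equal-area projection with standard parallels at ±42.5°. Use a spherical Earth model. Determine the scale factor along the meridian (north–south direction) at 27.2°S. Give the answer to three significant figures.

1.21

Cylindrical equal-area (φ₀ = 42.5°): h = cos φ / cos 42.5° along meridians, k = cos 42.5° / cos φ along parallels; h·k = 1.
h = cos 27.2° / cos 42.5° = 0.8894/0.7373 = 1.206.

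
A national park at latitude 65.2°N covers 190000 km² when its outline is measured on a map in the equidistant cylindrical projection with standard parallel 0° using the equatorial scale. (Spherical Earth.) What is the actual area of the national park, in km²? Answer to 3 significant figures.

79700 km²

For the equirectangular projection with φ₀ = 0 (plate carrée), h = 1 along meridians and k = sec φ along parallels.
Areal scale = h·k = 1 × sec φ; at 65.2°, h = 1.000, k = 2.384, so h·k = 2.384.
True area = apparent / (areal scale) = 190000 / 2.384 ≈ 79700 km².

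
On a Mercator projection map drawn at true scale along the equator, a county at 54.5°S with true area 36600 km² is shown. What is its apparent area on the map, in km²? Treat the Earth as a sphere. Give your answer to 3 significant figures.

Mercator is conformal, so the point scale is isotropic: h = k = sec φ = 1/cos φ.
Areal scale = k² = sec²φ = 1/cos²(54.5°) = 1/0.5807² = 2.965.
Apparent area = 36600 × 2.965 ≈ 109000 km².

109000 km²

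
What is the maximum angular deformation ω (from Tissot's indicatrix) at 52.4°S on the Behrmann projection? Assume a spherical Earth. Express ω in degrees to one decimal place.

The Behrmann projection is cylindrical equal-area with φ₀ = 30°. A cylindrical equal-area projection with standard parallel φ₀ has meridian scale h = cos φ / cos φ₀ and parallel scale k = cos φ₀ / cos φ (so areas are preserved, h·k = 1).
At 52.4°: h = 0.7045, k = 1.419; principal scales a = 1.419, b = 0.7045.
sin(ω/2) = (a − b)/(a + b) = 0.7148/2.124 = 0.3366, so ω = 2 arcsin(0.3366) ≈ 39.3°.

39.3°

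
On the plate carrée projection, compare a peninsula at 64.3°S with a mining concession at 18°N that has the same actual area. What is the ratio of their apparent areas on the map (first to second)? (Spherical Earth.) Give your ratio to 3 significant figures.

Plate carrée maps x = Rλ, y = Rφ. The meridian scale is h = 1 and the parallel scale is k = 1/cos φ = sec φ.
Areal scale at 64.3°: h·k = 1.000 × 2.306 = 2.306.
Areal scale at 18°: h·k = 1.000 × 1.051 = 1.051.
Ratio = 2.306/1.051 ≈ 2.19.

2.19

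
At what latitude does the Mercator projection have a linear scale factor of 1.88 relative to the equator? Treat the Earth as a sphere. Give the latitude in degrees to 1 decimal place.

Mercator scale is k = sec φ = 1/cos φ.
1/cos φ = 1.88  ⇒  cos φ = 0.5319  ⇒  φ = arccos(0.5319) ≈ 57.9°.

57.9°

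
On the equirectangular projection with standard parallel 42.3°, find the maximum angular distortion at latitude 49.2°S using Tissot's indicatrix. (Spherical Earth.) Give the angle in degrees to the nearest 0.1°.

The equidistant cylindrical projection with φ₀ = 42.3° has h = 1 (meridians true) and k = cos φ₀ / cos φ along parallels.
At 49.2°: h = 1.000, k = 1.132; principal scales a = 1.132, b = 1.000.
sin(ω/2) = (a − b)/(a + b) = 0.1319/2.132 = 0.06189, so ω = 2 arcsin(0.06189) ≈ 7.1°.

7.1°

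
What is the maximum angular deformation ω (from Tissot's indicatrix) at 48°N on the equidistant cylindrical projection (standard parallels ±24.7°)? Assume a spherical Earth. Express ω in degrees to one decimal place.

With standard parallel φ₀ = 24.7°, the equirectangular projection gives x = Rλ cos φ₀, y = Rφ, so h = 1 and k = cos 24.7° / cos φ.
At 48°: h = 1.000, k = 1.358; principal scales a = 1.358, b = 1.000.
sin(ω/2) = (a − b)/(a + b) = 0.3577/2.358 = 0.1517, so ω = 2 arcsin(0.1517) ≈ 17.5°.

17.5°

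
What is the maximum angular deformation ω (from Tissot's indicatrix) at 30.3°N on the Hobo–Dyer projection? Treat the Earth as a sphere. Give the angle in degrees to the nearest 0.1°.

9.7°

The Hobo–Dyer projection is cylindrical equal-area with φ₀ = 37.5°. Cylindrical equal-area (φ₀ = 37.5°): h = cos φ / cos 37.5° along meridians, k = cos 37.5° / cos φ along parallels; h·k = 1.
At 30.3°: h = 1.088, k = 0.9189; principal scales a = 1.088, b = 0.9189.
sin(ω/2) = (a − b)/(a + b) = 0.1694/2.007 = 0.08440, so ω = 2 arcsin(0.08440) ≈ 9.7°.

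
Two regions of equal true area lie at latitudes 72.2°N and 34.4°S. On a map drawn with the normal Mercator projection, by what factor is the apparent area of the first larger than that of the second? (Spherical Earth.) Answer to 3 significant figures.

7.29

Mercator areal scale is sec²φ.
At 72.2°: sec²(72.2°) = 1/0.3057² = 10.70.
At 34.4°: sec²(34.4°) = 1/0.8251² = 1.469.
Ratio = 10.70/1.469 = cos²(34.4°)/cos²(72.2°) ≈ 7.29.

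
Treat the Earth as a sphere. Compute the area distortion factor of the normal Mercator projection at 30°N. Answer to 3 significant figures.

The Mercator projection is conformal; its linear scale factor is the same in every direction and equals sec φ = 1/cos φ.
Areal scale = k² = sec²φ = 1/cos²(30°) = 1/0.8660² = 1.333.

1.33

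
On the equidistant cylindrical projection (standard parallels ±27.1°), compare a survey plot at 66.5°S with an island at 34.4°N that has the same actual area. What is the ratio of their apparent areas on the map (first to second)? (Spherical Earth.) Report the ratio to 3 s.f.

In the equirectangular projection with standard parallel φ₀ = 27.1° (x = Rλ cos φ₀, y = Rφ), meridians are true-scale (h = 1) and the parallel scale is k = cos φ₀ / cos φ.
Areal scale at 66.5°: h·k = 1.000 × 2.233 = 2.233.
Areal scale at 34.4°: h·k = 1.000 × 1.079 = 1.079.
Ratio = 2.233/1.079 ≈ 2.07.

2.07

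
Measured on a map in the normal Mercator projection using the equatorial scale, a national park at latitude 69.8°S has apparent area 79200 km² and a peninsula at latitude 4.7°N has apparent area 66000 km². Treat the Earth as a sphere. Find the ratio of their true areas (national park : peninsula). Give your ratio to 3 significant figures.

0.144

Mercator's areal exaggeration is sec²φ; hence true area = (apparent area) · cos²φ.
True area of national park: 79200 × cos²(69.8°) = 79200 × 0.1192 = 9443 km².
True area of peninsula: 66000 × cos²(4.7°) = 66000 × 0.9933 = 65560 km².
Ratio = 9443 / 65560 ≈ 0.144.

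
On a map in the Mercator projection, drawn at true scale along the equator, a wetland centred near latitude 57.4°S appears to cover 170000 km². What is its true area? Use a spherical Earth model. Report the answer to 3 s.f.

Mercator is conformal, so the point scale is isotropic: h = k = sec φ = 1/cos φ.
Areal scale = k² = sec²φ = 1/cos²(57.4°) = 1/0.5388² = 3.445.
True area = apparent / (areal scale) = 170000 / 3.445 ≈ 49300 km².

49300 km²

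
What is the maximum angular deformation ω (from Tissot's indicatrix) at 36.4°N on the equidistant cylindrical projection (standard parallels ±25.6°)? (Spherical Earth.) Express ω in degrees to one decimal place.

6.5°

With standard parallel φ₀ = 25.6°, the equirectangular projection gives x = Rλ cos φ₀, y = Rφ, so h = 1 and k = cos 25.6° / cos φ.
At 36.4°: h = 1.000, k = 1.120; principal scales a = 1.120, b = 1.000.
sin(ω/2) = (a − b)/(a + b) = 0.1204/2.120 = 0.05680, so ω = 2 arcsin(0.05680) ≈ 6.5°.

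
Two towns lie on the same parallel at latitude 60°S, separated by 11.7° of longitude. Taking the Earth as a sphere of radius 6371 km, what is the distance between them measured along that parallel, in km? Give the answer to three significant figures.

Arc length along a parallel = R cos φ · Δλ (with Δλ in radians).
= 6371 × cos 60° × (11.7° × π/180) = 6371 × 0.5000 × 0.2042 ≈ 650 km.

650 km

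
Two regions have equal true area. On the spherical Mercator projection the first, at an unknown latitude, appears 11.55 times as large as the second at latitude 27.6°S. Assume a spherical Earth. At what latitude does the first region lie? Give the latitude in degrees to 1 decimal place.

For equal true areas on Mercator, apparent areas scale as sec²φ, so the ratio is cos²φ₂ / cos²φ₁.
cos²φ₂ / cos²φ₁ = 11.55  ⇒  cos φ₁ = cos 27.6° / √11.55 = 0.8862/3.399 = 0.2608.
φ₁ = arccos(0.2608) ≈ 74.9°.

74.9°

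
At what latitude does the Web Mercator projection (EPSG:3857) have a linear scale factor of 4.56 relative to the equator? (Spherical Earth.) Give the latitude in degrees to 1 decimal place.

Mercator scale is k = sec φ = 1/cos φ.
1/cos φ = 4.56  ⇒  cos φ = 0.2193  ⇒  φ = arccos(0.2193) ≈ 77.3°.

77.3°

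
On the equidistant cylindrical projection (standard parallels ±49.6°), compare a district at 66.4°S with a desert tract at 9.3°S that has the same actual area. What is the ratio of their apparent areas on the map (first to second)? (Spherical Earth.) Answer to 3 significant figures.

2.46

With standard parallel φ₀ = 49.6°, the equirectangular projection gives x = Rλ cos φ₀, y = Rφ, so h = 1 and k = cos 49.6° / cos φ.
Areal scale at 66.4°: h·k = 1.000 × 1.619 = 1.619.
Areal scale at 9.3°: h·k = 1.000 × 0.6568 = 0.6568.
Ratio = 1.619/0.6568 ≈ 2.46.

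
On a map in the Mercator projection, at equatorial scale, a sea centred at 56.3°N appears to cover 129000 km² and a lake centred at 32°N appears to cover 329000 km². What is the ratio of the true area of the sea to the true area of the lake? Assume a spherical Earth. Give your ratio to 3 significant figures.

0.168

On Mercator the areal scale is sec²φ, so true area = apparent × cos²φ.
True area of sea: 129000 × cos²(56.3°) = 129000 × 0.3079 = 39710 km².
True area of lake: 329000 × cos²(32°) = 329000 × 0.7192 = 236600 km².
Ratio = 39710 / 236600 ≈ 0.168.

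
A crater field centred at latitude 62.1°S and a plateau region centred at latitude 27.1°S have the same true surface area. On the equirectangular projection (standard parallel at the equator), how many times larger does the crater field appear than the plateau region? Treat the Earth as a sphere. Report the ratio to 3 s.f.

Plate carrée maps x = Rλ, y = Rφ. The meridian scale is h = 1 and the parallel scale is k = 1/cos φ = sec φ.
Areal scale at 62.1°: h·k = 1.000 × 2.137 = 2.137.
Areal scale at 27.1°: h·k = 1.000 × 1.123 = 1.123.
Ratio = 2.137/1.123 ≈ 1.90.

1.90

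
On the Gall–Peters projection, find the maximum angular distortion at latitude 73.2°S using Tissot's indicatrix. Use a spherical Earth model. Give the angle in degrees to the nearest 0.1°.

The Gall–Peters projection is cylindrical equal-area with φ₀ = 45°. For cylindrical equal-area with standard parallel φ₀, h = cos φ / cos φ₀ and k = cos φ₀ / cos φ, so h·k = 1.
At 73.2°: h = 0.4088, k = 2.446; principal scales a = 2.446, b = 0.4088.
sin(ω/2) = (a − b)/(a + b) = 2.038/2.855 = 0.7137, so ω = 2 arcsin(0.7137) ≈ 91.1°.

91.1°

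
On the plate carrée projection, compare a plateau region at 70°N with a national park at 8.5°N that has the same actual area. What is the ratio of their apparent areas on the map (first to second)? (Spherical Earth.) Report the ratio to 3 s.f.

2.89

Plate carrée maps x = Rλ, y = Rφ. The meridian scale is h = 1 and the parallel scale is k = 1/cos φ = sec φ.
Areal scale at 70°: h·k = 1.000 × 2.924 = 2.924.
Areal scale at 8.5°: h·k = 1.000 × 1.011 = 1.011.
Ratio = 2.924/1.011 ≈ 2.89.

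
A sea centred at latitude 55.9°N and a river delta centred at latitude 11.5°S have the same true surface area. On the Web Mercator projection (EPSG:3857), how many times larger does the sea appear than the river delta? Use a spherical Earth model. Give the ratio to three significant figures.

3.06

Mercator is conformal with k = sec φ, so areal scale = k² = sec²φ.
At 55.9°: sec²(55.9°) = 1/0.5606² = 3.182.
At 11.5°: sec²(11.5°) = 1/0.9799² = 1.041.
Ratio = 3.182/1.041 = cos²(11.5°)/cos²(55.9°) ≈ 3.06.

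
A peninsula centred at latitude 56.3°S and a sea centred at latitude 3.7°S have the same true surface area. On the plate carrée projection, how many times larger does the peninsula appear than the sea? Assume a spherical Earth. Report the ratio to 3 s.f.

1.80

In the plate carrée (x = Rλ, y = Rφ), meridians are true-scale (h = 1) and parallels are stretched by k = sec φ.
Areal scale at 56.3°: h·k = 1.000 × 1.802 = 1.802.
Areal scale at 3.7°: h·k = 1.000 × 1.002 = 1.002.
Ratio = 1.802/1.002 ≈ 1.80.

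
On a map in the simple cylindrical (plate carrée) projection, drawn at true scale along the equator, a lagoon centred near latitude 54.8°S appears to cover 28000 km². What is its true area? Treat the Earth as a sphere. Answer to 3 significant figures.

For the equirectangular projection with φ₀ = 0 (plate carrée), h = 1 along meridians and k = sec φ along parallels.
Areal scale = h·k = 1 × sec φ; at 54.8°, h = 1.000, k = 1.735, so h·k = 1.735.
True area = apparent / (areal scale) = 28000 / 1.735 ≈ 16100 km².

16100 km²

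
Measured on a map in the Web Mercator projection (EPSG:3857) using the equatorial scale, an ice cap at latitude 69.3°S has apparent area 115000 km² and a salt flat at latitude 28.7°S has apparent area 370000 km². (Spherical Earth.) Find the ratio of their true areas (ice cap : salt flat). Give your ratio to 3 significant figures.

Mercator's areal exaggeration is sec²φ; hence true area = (apparent area) · cos²φ.
True area of ice cap: 115000 × cos²(69.3°) = 115000 × 0.1249 = 14370 km².
True area of salt flat: 370000 × cos²(28.7°) = 370000 × 0.7694 = 284700 km².
Ratio = 14370 / 284700 ≈ 0.0505.

0.0505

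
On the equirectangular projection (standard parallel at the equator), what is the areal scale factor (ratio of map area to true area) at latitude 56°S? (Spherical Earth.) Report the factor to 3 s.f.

1.79

For the equirectangular projection with φ₀ = 0 (plate carrée), h = 1 along meridians and k = sec φ along parallels.
Areal scale = h·k = 1 × sec φ; at 56°, h = 1.000, k = 1.788, so h·k = 1.788.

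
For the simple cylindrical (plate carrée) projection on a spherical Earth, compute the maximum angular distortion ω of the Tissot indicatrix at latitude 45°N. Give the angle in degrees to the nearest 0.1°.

19.8°

In the plate carrée (x = Rλ, y = Rφ), meridians are true-scale (h = 1) and parallels are stretched by k = sec φ.
At 45°: h = 1.000, k = 1.414; principal scales a = 1.414, b = 1.000.
sin(ω/2) = (a − b)/(a + b) = 0.4142/2.414 = 0.1716, so ω = 2 arcsin(0.1716) ≈ 19.8°.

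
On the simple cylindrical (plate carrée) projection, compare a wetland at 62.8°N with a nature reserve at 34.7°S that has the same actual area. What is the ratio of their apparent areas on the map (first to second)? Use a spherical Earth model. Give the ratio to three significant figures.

Plate carrée maps x = Rλ, y = Rφ. The meridian scale is h = 1 and the parallel scale is k = 1/cos φ = sec φ.
Areal scale at 62.8°: h·k = 1.000 × 2.188 = 2.188.
Areal scale at 34.7°: h·k = 1.000 × 1.216 = 1.216.
Ratio = 2.188/1.216 ≈ 1.80.

1.80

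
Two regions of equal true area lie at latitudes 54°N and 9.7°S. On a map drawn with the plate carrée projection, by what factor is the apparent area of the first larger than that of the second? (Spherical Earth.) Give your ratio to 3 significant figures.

Plate carrée maps x = Rλ, y = Rφ. The meridian scale is h = 1 and the parallel scale is k = 1/cos φ = sec φ.
Areal scale at 54°: h·k = 1.000 × 1.701 = 1.701.
Areal scale at 9.7°: h·k = 1.000 × 1.015 = 1.015.
Ratio = 1.701/1.015 ≈ 1.68.

1.68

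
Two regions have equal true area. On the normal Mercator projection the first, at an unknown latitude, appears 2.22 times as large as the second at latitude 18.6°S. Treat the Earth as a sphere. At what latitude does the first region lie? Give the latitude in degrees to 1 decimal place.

50.5°

Mercator areal scale is sec²φ, so apparent-area ratio = sec²φ₁ / sec²φ₂ = cos²φ₂ / cos²φ₁.
cos²φ₂ / cos²φ₁ = 2.22  ⇒  cos φ₁ = cos 18.6° / √2.22 = 0.9478/1.490 = 0.6361.
φ₁ = arccos(0.6361) ≈ 50.5°.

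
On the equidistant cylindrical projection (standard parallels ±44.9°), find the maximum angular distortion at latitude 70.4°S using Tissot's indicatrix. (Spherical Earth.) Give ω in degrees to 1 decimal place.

The equidistant cylindrical projection with φ₀ = 44.9° has h = 1 (meridians true) and k = cos φ₀ / cos φ along parallels.
At 70.4°: h = 1.000, k = 2.112; principal scales a = 2.112, b = 1.000.
sin(ω/2) = (a − b)/(a + b) = 1.112/3.112 = 0.3572, so ω = 2 arcsin(0.3572) ≈ 41.9°.

41.9°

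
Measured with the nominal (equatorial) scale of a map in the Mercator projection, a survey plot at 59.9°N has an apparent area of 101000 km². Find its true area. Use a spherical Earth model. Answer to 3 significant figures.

For Mercator, h = k = sec φ (a conformal cylindrical projection has a single point scale, 1/cos φ).
Areal scale = k² = sec²φ = 1/cos²(59.9°) = 1/0.5015² = 3.976.
True area = apparent / (areal scale) = 101000 / 3.976 ≈ 25400 km².

25400 km²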